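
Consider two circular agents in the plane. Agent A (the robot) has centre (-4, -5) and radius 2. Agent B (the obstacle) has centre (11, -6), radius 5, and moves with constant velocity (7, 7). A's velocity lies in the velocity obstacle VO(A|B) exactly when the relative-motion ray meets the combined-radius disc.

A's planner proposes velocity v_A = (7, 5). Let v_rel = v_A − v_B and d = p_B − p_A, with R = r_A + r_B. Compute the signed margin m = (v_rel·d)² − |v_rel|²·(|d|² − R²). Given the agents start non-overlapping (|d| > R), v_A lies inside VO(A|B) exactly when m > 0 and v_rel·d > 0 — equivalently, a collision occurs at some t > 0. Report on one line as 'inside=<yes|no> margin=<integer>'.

d = (15, -1),  |d|² = 226;  R = 2+5 = 7,  c = 226−7² = 177
v_rel = (0, -2),  |v_rel|² = 4;  v_rel·d = (0)·(15) + (-2)·(-1) = 2
4·t² − 4·t + 177 = 0  ⇒  m = 2² − 4·177 = -704
m = -704 < 0,  v_rel·d = 2 > 0  ⇒  outside

inside=no margin=-704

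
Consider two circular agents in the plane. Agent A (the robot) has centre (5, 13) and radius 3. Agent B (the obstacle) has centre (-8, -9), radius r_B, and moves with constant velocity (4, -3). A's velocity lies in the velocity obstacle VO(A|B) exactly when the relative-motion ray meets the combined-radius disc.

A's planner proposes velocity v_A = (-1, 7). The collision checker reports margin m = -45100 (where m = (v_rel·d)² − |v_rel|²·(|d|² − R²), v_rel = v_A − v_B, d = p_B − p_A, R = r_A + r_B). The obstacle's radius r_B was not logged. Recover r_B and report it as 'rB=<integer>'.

m = -45100
d = (-13, -22);  v_rel = (-5, 10),  |v_rel|² = 125
v_rel×d = (-5)·(-22) − (10)·(-13) = 240
since m = R²·125 − 240²:  R² = (57600 + -45100) / 125 = 100
R = √100 = 10  ⇒  r_B = 10 − 3 = 7

rB=7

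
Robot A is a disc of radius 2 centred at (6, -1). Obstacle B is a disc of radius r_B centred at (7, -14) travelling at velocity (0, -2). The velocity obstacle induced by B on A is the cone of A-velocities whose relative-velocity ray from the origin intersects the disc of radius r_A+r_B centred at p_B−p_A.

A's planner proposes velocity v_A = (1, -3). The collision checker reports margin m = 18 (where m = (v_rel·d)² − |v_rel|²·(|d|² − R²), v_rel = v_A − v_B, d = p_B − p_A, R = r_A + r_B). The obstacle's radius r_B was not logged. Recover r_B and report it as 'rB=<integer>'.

m = 18
d = (1, -13);  v_rel = (1, -1),  |v_rel|² = 2
v_rel×d = (1)·(-13) − (-1)·(1) = -12
since m = R²·2 − (-12)²:  R² = (144 + 18) / 2 = 81
R = √81 = 9  ⇒  r_B = 9 − 2 = 7

rB=7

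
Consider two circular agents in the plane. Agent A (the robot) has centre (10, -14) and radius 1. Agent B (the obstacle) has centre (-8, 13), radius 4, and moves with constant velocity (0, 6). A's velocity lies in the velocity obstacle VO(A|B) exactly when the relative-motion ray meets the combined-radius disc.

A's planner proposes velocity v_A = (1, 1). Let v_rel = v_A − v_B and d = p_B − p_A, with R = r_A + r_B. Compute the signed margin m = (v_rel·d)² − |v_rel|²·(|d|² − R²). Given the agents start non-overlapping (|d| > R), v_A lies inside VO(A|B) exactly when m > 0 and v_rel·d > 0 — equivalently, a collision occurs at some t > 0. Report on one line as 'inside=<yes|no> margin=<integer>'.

d = (-18, 27),  |d|² = 1053;  R = 1+4 = 5,  c = 1053−5² = 1028
v_rel = (1, -5),  |v_rel|² = 26;  v_rel·d = (1)·(-18) + (-5)·(27) = -153
26·t² + 306·t + 1028 = 0  ⇒  m = (-153)² − 26·1028 = -3319
m = -3319 < 0,  v_rel·d = -153 < 0  ⇒  outside

inside=no margin=-3319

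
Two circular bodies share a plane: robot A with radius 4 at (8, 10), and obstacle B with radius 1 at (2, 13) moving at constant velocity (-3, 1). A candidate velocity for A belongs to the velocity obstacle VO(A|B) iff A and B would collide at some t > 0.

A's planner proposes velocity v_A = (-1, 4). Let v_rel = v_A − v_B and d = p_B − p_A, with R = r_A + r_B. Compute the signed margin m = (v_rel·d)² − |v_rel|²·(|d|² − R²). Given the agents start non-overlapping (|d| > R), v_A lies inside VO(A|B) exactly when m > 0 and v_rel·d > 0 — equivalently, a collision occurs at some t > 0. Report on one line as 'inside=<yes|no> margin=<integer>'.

d = (-6, 3),  |d|² = 45;  R = 4+1 = 5,  c = 45−5² = 20
v_rel = (2, 3),  |v_rel|² = 13;  v_rel·d = (2)·(-6) + (3)·(3) = -3
13·t² + 6·t + 20 = 0  ⇒  m = (-3)² − 13·20 = -251
m = -251 < 0,  v_rel·d = -3 < 0  ⇒  outside

inside=no margin=-251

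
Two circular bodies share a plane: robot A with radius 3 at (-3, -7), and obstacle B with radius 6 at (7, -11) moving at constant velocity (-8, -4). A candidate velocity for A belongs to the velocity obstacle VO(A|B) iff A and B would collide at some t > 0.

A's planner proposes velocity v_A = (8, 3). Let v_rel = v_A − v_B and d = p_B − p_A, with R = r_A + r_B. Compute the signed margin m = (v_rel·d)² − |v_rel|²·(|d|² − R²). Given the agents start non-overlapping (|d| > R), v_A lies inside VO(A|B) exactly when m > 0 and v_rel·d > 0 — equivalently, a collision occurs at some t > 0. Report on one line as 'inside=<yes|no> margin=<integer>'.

d = (10, -4),  |d|² = 116;  R = 3+6 = 9,  c = 116−9² = 35
v_rel = (16, 7),  |v_rel|² = 305;  v_rel·d = (16)·(10) + (7)·(-4) = 132
305·t² − 264·t + 35 = 0  ⇒  m = 132² − 305·35 = 6749
m = 6749 > 0,  v_rel·d = 132 > 0  ⇒  inside

inside=yes margin=6749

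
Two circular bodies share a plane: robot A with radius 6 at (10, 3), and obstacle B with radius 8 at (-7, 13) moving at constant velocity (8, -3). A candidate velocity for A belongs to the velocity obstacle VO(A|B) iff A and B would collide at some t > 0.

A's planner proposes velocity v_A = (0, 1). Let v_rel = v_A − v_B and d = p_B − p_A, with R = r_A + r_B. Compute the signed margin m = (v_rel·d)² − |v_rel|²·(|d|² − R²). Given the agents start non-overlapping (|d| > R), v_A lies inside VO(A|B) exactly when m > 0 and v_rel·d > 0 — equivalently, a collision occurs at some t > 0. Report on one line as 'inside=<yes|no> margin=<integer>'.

d = (-17, 10),  |d|² = 389;  R = 6+8 = 14,  c = 389−14² = 193
v_rel = (-8, 4),  |v_rel|² = 80;  v_rel·d = (-8)·(-17) + (4)·(10) = 176
80·t² − 352·t + 193 = 0  ⇒  m = 176² − 80·193 = 15536
m = 15536 > 0,  v_rel·d = 176 > 0  ⇒  inside

inside=yes margin=15536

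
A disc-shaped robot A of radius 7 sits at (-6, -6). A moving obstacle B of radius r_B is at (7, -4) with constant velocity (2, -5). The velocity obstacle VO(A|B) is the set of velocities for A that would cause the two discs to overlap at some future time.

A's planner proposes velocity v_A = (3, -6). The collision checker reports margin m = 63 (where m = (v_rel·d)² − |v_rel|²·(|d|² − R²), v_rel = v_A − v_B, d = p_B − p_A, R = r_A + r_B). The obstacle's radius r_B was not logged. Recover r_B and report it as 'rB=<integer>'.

m = 63
d = (13, 2);  v_rel = (1, -1),  |v_rel|² = 2
v_rel×d = (1)·(2) − (-1)·(13) = 15
since m = R²·2 − 15²:  R² = (225 + 63) / 2 = 144
R = √144 = 12  ⇒  r_B = 12 − 7 = 5

rB=5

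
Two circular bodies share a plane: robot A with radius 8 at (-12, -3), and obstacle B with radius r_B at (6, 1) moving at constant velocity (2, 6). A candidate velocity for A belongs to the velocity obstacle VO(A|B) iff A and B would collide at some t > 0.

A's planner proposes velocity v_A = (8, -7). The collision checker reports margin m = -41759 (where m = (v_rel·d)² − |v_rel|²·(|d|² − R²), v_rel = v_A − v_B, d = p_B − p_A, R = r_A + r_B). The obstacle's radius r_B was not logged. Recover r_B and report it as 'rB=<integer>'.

m = -41759
d = (18, 4);  v_rel = (6, -13),  |v_rel|² = 205
v_rel×d = (6)·(4) − (-13)·(18) = 258
since m = R²·205 − 258²:  R² = (66564 + -41759) / 205 = 121
R = √121 = 11  ⇒  r_B = 11 − 8 = 3

rB=3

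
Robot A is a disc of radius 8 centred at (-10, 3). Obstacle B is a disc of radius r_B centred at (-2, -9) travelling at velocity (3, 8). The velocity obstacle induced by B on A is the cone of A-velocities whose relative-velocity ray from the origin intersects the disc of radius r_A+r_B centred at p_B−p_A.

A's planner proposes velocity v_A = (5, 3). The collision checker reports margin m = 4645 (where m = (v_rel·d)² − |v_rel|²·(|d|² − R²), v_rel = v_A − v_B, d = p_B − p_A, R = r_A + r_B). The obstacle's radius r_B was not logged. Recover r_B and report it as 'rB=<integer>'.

m = 4645
d = (8, -12);  v_rel = (2, -5),  |v_rel|² = 29
v_rel×d = (2)·(-12) − (-5)·(8) = 16
since m = R²·29 − 16²:  R² = (256 + 4645) / 29 = 169
R = √169 = 13  ⇒  r_B = 13 − 8 = 5

rB=5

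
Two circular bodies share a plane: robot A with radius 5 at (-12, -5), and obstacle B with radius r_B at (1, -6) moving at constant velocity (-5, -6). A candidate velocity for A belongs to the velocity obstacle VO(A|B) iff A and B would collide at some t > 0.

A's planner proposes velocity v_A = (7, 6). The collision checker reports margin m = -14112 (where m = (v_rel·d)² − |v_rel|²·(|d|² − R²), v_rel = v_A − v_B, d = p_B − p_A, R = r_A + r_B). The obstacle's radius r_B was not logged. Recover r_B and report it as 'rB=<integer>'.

m = -14112
d = (13, -1);  v_rel = (12, 12),  |v_rel|² = 288
v_rel×d = (12)·(-1) − (12)·(13) = -168
since m = R²·288 − (-168)²:  R² = (28224 + -14112) / 288 = 49
R = √49 = 7  ⇒  r_B = 7 − 5 = 2

rB=2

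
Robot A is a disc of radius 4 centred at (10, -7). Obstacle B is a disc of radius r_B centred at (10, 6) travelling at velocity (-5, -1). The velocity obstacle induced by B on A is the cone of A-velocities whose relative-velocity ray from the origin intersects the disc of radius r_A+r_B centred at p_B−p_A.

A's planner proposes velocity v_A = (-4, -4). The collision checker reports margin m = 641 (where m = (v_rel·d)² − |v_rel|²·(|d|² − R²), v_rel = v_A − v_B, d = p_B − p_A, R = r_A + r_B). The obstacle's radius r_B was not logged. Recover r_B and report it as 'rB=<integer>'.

m = 641
d = (0, 13);  v_rel = (1, -3),  |v_rel|² = 10
v_rel×d = (1)·(13) − (-3)·(0) = 13
since m = R²·10 − 13²:  R² = (169 + 641) / 10 = 81
R = √81 = 9  ⇒  r_B = 9 − 4 = 5

rB=5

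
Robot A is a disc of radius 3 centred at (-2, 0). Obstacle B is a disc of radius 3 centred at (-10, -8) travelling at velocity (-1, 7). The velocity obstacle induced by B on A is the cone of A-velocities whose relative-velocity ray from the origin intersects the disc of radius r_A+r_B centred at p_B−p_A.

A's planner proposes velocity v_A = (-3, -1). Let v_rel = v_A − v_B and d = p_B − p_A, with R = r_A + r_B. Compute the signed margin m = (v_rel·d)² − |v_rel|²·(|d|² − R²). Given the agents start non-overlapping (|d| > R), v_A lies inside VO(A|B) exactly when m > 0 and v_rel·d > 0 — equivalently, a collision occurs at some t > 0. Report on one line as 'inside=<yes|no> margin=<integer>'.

d = (-8, -8),  |d|² = 128;  R = 3+3 = 6,  c = 128−6² = 92
v_rel = (-2, -8),  |v_rel|² = 68;  v_rel·d = (-2)·(-8) + (-8)·(-8) = 80
68·t² − 160·t + 92 = 0  ⇒  m = 80² − 68·92 = 144
m = 144 > 0,  v_rel·d = 80 > 0  ⇒  inside

inside=yes margin=144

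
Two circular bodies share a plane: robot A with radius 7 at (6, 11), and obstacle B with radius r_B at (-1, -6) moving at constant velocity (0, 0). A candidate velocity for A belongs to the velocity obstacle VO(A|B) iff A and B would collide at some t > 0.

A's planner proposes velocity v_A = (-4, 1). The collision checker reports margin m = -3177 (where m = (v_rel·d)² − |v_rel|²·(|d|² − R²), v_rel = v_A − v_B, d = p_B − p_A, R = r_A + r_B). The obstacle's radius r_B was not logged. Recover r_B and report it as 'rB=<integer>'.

m = -3177
d = (-7, -17);  v_rel = (-4, 1),  |v_rel|² = 17
v_rel×d = (-4)·(-17) − (1)·(-7) = 75
since m = R²·17 − 75²:  R² = (5625 + -3177) / 17 = 144
R = √144 = 12  ⇒  r_B = 12 − 7 = 5

rB=5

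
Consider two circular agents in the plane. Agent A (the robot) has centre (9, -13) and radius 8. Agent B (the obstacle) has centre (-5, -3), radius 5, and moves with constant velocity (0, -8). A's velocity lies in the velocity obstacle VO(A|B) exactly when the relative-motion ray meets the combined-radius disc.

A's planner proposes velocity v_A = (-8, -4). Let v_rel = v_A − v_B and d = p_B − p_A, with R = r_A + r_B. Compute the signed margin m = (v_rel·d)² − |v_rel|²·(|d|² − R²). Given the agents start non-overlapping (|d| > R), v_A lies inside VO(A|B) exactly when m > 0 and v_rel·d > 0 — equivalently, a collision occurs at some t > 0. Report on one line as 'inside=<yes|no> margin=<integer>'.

d = (-14, 10),  |d|² = 296;  R = 8+5 = 13,  c = 296−13² = 127
v_rel = (-8, 4),  |v_rel|² = 80;  v_rel·d = (-8)·(-14) + (4)·(10) = 152
80·t² − 304·t + 127 = 0  ⇒  m = 152² − 80·127 = 12944
m = 12944 > 0,  v_rel·d = 152 > 0  ⇒  inside

inside=yes margin=12944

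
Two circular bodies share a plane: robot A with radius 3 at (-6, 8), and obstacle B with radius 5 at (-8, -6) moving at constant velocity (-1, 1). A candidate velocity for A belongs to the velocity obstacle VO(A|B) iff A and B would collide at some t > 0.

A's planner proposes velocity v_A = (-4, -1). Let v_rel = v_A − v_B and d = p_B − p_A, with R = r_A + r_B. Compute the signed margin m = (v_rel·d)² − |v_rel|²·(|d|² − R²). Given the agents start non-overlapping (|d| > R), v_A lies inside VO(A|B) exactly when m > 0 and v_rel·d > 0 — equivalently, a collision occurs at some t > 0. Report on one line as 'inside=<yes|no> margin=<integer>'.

d = (-2, -14),  |d|² = 200;  R = 3+5 = 8,  c = 200−8² = 136
v_rel = (-3, -2),  |v_rel|² = 13;  v_rel·d = (-3)·(-2) + (-2)·(-14) = 34
13·t² − 68·t + 136 = 0  ⇒  m = 34² − 13·136 = -612
m = -612 < 0,  v_rel·d = 34 > 0  ⇒  outside

inside=no margin=-612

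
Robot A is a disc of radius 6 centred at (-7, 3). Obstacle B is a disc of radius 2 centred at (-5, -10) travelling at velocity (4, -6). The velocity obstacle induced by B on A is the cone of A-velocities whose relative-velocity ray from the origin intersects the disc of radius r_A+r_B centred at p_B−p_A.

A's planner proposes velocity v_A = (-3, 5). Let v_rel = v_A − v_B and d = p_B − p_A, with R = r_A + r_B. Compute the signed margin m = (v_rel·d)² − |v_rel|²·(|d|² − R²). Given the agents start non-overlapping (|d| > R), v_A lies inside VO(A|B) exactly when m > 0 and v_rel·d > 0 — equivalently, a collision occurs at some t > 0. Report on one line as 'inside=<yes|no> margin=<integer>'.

d = (2, -13),  |d|² = 173;  R = 6+2 = 8,  c = 173−8² = 109
v_rel = (-7, 11),  |v_rel|² = 170;  v_rel·d = (-7)·(2) + (11)·(-13) = -157
170·t² + 314·t + 109 = 0  ⇒  m = (-157)² − 170·109 = 6119
m = 6119 > 0,  v_rel·d = -157 < 0  ⇒  outside

inside=no margin=6119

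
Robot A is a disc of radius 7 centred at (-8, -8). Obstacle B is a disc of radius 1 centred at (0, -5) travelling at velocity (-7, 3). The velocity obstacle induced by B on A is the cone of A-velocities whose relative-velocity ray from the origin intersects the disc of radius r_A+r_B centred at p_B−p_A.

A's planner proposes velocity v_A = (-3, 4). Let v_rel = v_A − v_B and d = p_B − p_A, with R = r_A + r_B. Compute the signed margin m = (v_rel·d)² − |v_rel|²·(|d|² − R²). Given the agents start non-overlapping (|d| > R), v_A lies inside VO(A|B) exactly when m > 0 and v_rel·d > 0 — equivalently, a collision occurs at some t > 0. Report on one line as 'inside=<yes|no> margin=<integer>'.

d = (8, 3),  |d|² = 73;  R = 7+1 = 8,  c = 73−8² = 9
v_rel = (4, 1),  |v_rel|² = 17;  v_rel·d = (4)·(8) + (1)·(3) = 35
17·t² − 70·t + 9 = 0  ⇒  m = 35² − 17·9 = 1072
m = 1072 > 0,  v_rel·d = 35 > 0  ⇒  inside

inside=yes margin=1072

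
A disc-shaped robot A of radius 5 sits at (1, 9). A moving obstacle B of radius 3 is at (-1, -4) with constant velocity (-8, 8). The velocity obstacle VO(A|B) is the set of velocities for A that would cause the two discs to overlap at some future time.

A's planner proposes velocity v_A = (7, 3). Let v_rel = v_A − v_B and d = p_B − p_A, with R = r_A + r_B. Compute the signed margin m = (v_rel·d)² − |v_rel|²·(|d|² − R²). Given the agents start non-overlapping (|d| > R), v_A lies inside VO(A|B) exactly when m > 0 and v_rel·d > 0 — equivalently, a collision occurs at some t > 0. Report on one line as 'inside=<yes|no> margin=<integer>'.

d = (-2, -13),  |d|² = 173;  R = 5+3 = 8,  c = 173−8² = 109
v_rel = (15, -5),  |v_rel|² = 250;  v_rel·d = (15)·(-2) + (-5)·(-13) = 35
250·t² − 70·t + 109 = 0  ⇒  m = 35² − 250·109 = -26025
m = -26025 < 0,  v_rel·d = 35 > 0  ⇒  outside

inside=no margin=-26025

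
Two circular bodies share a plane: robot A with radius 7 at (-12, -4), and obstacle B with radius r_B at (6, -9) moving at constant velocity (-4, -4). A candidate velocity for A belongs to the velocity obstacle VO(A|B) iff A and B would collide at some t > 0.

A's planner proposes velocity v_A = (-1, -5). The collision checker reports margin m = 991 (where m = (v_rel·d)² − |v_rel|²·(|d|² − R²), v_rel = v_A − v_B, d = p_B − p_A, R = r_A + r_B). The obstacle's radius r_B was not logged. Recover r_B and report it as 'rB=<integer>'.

m = 991
d = (18, -5);  v_rel = (3, -1),  |v_rel|² = 10
v_rel×d = (3)·(-5) − (-1)·(18) = 3
since m = R²·10 − 3²:  R² = (9 + 991) / 10 = 100
R = √100 = 10  ⇒  r_B = 10 − 7 = 3

rB=3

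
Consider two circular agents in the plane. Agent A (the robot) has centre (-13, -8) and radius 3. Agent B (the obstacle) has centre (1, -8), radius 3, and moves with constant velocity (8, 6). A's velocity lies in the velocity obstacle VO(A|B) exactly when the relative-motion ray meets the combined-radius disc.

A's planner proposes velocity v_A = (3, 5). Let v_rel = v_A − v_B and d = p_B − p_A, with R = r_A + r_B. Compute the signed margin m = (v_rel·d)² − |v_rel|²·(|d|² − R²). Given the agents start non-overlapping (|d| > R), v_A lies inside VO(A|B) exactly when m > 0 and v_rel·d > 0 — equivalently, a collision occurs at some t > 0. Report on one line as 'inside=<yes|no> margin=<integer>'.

d = (14, 0),  |d|² = 196;  R = 3+3 = 6,  c = 196−6² = 160
v_rel = (-5, -1),  |v_rel|² = 26;  v_rel·d = (-5)·(14) + (-1)·(0) = -70
26·t² + 140·t + 160 = 0  ⇒  m = (-70)² − 26·160 = 740
m = 740 > 0,  v_rel·d = -70 < 0  ⇒  outside

inside=no margin=740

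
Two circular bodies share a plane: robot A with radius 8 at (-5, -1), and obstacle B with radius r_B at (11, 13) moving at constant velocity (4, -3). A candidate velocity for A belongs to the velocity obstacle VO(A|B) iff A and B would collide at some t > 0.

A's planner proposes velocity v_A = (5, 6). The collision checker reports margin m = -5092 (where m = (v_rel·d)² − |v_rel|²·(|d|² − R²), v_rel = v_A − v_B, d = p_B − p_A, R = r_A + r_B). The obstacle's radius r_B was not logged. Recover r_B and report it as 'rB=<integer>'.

m = -5092
d = (16, 14);  v_rel = (1, 9),  |v_rel|² = 82
v_rel×d = (1)·(14) − (9)·(16) = -130
since m = R²·82 − (-130)²:  R² = (16900 + -5092) / 82 = 144
R = √144 = 12  ⇒  r_B = 12 − 8 = 4

rB=4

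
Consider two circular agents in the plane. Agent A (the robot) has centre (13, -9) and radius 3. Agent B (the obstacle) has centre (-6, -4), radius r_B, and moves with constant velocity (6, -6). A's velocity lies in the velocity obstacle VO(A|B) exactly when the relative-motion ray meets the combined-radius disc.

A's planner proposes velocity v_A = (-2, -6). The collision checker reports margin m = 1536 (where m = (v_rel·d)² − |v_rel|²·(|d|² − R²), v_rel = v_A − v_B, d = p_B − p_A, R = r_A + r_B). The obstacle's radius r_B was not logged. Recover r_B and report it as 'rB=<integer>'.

m = 1536
d = (-19, 5);  v_rel = (-8, 0),  |v_rel|² = 64
v_rel×d = (-8)·(5) − (0)·(-19) = -40
since m = R²·64 − (-40)²:  R² = (1600 + 1536) / 64 = 49
R = √49 = 7  ⇒  r_B = 7 − 3 = 4

rB=4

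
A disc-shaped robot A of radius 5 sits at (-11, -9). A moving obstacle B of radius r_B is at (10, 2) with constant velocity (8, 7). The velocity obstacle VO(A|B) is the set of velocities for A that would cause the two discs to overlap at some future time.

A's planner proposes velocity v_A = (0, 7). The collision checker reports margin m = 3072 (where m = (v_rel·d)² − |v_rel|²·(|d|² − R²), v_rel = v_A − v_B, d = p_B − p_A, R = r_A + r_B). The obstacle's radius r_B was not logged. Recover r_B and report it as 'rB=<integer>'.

m = 3072
d = (21, 11);  v_rel = (-8, 0),  |v_rel|² = 64
v_rel×d = (-8)·(11) − (0)·(21) = -88
since m = R²·64 − (-88)²:  R² = (7744 + 3072) / 64 = 169
R = √169 = 13  ⇒  r_B = 13 − 5 = 8

rB=8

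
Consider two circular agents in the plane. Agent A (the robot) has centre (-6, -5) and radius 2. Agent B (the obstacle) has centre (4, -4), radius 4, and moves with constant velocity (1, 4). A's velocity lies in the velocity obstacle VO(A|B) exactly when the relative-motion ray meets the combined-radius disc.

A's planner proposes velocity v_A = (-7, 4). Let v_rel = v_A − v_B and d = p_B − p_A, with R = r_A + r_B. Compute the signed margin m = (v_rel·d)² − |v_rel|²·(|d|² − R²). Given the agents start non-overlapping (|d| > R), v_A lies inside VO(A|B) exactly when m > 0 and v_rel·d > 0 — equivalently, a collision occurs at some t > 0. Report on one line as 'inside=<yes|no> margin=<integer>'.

d = (10, 1),  |d|² = 101;  R = 2+4 = 6,  c = 101−6² = 65
v_rel = (-8, 0),  |v_rel|² = 64;  v_rel·d = (-8)·(10) + (0)·(1) = -80
64·t² + 160·t + 65 = 0  ⇒  m = (-80)² − 64·65 = 2240
m = 2240 > 0,  v_rel·d = -80 < 0  ⇒  outside

inside=no margin=2240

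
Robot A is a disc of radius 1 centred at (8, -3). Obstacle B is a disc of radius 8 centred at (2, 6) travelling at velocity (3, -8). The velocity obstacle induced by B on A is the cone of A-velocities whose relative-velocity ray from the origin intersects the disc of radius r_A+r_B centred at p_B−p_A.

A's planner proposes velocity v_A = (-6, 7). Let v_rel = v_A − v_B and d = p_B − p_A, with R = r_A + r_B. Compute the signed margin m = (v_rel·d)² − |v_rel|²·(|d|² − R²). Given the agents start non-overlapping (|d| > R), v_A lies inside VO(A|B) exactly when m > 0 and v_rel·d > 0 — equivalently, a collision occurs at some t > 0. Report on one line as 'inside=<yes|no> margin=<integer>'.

d = (-6, 9),  |d|² = 117;  R = 1+8 = 9,  c = 117−9² = 36
v_rel = (-9, 15),  |v_rel|² = 306;  v_rel·d = (-9)·(-6) + (15)·(9) = 189
306·t² − 378·t + 36 = 0  ⇒  m = 189² − 306·36 = 24705
m = 24705 > 0,  v_rel·d = 189 > 0  ⇒  inside

inside=yes margin=24705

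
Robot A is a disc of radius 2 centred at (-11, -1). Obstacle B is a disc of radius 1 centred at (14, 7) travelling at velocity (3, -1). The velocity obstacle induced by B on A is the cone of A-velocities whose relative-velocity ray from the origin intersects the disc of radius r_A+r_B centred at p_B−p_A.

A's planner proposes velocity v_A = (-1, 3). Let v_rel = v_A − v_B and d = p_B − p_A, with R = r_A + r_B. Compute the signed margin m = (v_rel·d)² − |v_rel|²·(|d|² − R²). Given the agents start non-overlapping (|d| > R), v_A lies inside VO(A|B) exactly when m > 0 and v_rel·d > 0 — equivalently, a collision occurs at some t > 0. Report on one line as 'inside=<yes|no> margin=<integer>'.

d = (25, 8),  |d|² = 689;  R = 2+1 = 3,  c = 689−3² = 680
v_rel = (-4, 4),  |v_rel|² = 32;  v_rel·d = (-4)·(25) + (4)·(8) = -68
32·t² + 136·t + 680 = 0  ⇒  m = (-68)² − 32·680 = -17136
m = -17136 < 0,  v_rel·d = -68 < 0  ⇒  outside

inside=no margin=-17136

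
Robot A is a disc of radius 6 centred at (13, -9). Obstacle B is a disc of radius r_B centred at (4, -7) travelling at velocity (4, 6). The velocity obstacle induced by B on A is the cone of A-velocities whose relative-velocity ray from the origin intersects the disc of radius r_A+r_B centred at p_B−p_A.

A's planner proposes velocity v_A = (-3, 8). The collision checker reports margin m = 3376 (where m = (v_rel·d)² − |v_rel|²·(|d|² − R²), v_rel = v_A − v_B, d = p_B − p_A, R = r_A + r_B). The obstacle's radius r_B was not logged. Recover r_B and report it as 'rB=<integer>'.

m = 3376
d = (-9, 2);  v_rel = (-7, 2),  |v_rel|² = 53
v_rel×d = (-7)·(2) − (2)·(-9) = 4
since m = R²·53 − 4²:  R² = (16 + 3376) / 53 = 64
R = √64 = 8  ⇒  r_B = 8 − 6 = 2

rB=2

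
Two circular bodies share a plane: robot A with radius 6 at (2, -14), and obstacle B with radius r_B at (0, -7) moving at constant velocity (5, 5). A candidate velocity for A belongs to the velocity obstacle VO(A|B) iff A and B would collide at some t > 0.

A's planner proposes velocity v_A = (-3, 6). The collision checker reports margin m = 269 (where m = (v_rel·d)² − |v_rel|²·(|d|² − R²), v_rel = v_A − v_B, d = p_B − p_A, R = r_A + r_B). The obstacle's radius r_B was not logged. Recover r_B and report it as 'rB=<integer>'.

m = 269
d = (-2, 7);  v_rel = (-8, 1),  |v_rel|² = 65
v_rel×d = (-8)·(7) − (1)·(-2) = -54
since m = R²·65 − (-54)²:  R² = (2916 + 269) / 65 = 49
R = √49 = 7  ⇒  r_B = 7 − 6 = 1

rB=1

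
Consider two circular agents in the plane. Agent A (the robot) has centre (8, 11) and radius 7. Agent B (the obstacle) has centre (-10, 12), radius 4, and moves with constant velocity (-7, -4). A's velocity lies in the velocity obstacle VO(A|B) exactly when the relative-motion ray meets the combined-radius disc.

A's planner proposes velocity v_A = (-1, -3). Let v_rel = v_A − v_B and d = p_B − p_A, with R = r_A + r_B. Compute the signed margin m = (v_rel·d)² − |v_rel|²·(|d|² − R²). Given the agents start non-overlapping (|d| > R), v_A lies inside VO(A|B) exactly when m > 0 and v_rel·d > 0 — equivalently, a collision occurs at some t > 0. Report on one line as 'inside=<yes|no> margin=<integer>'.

d = (-18, 1),  |d|² = 325;  R = 7+4 = 11,  c = 325−11² = 204
v_rel = (6, 1),  |v_rel|² = 37;  v_rel·d = (6)·(-18) + (1)·(1) = -107
37·t² + 214·t + 204 = 0  ⇒  m = (-107)² − 37·204 = 3901
m = 3901 > 0,  v_rel·d = -107 < 0  ⇒  outside

inside=no margin=3901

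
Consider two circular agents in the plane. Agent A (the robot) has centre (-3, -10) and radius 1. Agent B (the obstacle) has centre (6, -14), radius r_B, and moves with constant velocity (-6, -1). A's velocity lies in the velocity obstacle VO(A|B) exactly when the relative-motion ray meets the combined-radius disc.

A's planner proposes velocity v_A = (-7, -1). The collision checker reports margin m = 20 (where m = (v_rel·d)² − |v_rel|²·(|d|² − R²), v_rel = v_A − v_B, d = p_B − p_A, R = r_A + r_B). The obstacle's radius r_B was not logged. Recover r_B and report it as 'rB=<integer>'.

m = 20
d = (9, -4);  v_rel = (-1, 0),  |v_rel|² = 1
v_rel×d = (-1)·(-4) − (0)·(9) = 4
since m = R²·1 − 4²:  R² = (16 + 20) / 1 = 36
R = √36 = 6  ⇒  r_B = 6 − 1 = 5

rB=5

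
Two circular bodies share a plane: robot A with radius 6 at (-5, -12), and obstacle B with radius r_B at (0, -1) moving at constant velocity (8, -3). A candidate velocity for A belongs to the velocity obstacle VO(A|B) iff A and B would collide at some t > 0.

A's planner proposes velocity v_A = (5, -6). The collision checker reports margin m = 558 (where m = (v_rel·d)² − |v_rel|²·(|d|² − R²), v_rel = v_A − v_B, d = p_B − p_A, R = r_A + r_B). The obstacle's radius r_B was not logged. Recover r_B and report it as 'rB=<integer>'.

m = 558
d = (5, 11);  v_rel = (-3, -3),  |v_rel|² = 18
v_rel×d = (-3)·(11) − (-3)·(5) = -18
since m = R²·18 − (-18)²:  R² = (324 + 558) / 18 = 49
R = √49 = 7  ⇒  r_B = 7 − 6 = 1

rB=1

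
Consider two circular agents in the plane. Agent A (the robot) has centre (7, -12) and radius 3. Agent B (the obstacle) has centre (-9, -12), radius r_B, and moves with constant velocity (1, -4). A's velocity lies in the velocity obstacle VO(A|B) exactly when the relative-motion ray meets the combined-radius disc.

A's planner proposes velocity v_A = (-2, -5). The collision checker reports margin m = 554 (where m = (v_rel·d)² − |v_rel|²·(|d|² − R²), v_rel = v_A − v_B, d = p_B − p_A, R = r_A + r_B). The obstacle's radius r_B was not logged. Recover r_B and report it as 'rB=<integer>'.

m = 554
d = (-16, 0);  v_rel = (-3, -1),  |v_rel|² = 10
v_rel×d = (-3)·(0) − (-1)·(-16) = -16
since m = R²·10 − (-16)²:  R² = (256 + 554) / 10 = 81
R = √81 = 9  ⇒  r_B = 9 − 3 = 6

rB=6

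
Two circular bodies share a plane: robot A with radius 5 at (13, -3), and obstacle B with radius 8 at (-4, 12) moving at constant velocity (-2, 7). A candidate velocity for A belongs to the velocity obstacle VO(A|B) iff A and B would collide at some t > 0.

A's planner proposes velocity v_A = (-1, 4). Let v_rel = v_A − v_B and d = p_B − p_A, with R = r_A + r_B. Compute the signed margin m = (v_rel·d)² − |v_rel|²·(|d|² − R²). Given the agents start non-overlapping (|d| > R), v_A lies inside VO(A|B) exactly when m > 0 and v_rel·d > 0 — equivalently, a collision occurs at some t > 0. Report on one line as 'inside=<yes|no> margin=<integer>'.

d = (-17, 15),  |d|² = 514;  R = 5+8 = 13,  c = 514−13² = 345
v_rel = (1, -3),  |v_rel|² = 10;  v_rel·d = (1)·(-17) + (-3)·(15) = -62
10·t² + 124·t + 345 = 0  ⇒  m = (-62)² − 10·345 = 394
m = 394 > 0,  v_rel·d = -62 < 0  ⇒  outside

inside=no margin=394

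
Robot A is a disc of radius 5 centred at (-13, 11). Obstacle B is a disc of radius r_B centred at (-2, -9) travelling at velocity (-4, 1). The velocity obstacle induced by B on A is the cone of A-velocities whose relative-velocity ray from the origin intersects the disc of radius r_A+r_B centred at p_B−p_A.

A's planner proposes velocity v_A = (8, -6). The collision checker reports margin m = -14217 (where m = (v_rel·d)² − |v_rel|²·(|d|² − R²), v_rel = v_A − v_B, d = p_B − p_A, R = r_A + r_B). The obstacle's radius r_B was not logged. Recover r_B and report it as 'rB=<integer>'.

m = -14217
d = (11, -20);  v_rel = (12, -7),  |v_rel|² = 193
v_rel×d = (12)·(-20) − (-7)·(11) = -163
since m = R²·193 − (-163)²:  R² = (26569 + -14217) / 193 = 64
R = √64 = 8  ⇒  r_B = 8 − 5 = 3

rB=3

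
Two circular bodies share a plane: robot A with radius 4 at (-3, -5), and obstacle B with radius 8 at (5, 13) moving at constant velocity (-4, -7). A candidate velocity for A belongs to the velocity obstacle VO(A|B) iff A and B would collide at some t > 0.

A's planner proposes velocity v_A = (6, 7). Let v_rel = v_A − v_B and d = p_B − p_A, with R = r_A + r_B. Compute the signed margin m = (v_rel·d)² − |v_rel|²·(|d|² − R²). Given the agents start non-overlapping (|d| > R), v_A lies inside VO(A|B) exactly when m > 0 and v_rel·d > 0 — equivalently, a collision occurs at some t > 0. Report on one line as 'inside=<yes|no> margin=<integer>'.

d = (8, 18),  |d|² = 388;  R = 4+8 = 12,  c = 388−12² = 244
v_rel = (10, 14),  |v_rel|² = 296;  v_rel·d = (10)·(8) + (14)·(18) = 332
296·t² − 664·t + 244 = 0  ⇒  m = 332² − 296·244 = 38000
m = 38000 > 0,  v_rel·d = 332 > 0  ⇒  inside

inside=yes margin=38000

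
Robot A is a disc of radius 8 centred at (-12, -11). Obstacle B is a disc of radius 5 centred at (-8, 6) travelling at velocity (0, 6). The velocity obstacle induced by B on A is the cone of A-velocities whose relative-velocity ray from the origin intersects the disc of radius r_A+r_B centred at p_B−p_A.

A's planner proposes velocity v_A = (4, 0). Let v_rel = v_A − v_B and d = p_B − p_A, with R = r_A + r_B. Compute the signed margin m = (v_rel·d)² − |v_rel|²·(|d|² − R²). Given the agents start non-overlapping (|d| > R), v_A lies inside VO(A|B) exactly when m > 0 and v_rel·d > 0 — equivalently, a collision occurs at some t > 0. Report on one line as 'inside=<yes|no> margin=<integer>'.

d = (4, 17),  |d|² = 305;  R = 8+5 = 13,  c = 305−13² = 136
v_rel = (4, -6),  |v_rel|² = 52;  v_rel·d = (4)·(4) + (-6)·(17) = -86
52·t² + 172·t + 136 = 0  ⇒  m = (-86)² − 52·136 = 324
m = 324 > 0,  v_rel·d = -86 < 0  ⇒  outside

inside=no margin=324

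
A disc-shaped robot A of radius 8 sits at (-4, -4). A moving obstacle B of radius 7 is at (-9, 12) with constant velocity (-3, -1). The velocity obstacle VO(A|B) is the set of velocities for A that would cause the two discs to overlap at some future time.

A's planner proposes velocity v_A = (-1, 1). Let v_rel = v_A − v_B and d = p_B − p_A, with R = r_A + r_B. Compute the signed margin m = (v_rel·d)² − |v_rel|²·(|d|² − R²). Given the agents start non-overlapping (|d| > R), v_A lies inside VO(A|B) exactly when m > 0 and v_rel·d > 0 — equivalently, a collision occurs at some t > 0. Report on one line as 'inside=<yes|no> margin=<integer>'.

d = (-5, 16),  |d|² = 281;  R = 8+7 = 15,  c = 281−15² = 56
v_rel = (2, 2),  |v_rel|² = 8;  v_rel·d = (2)·(-5) + (2)·(16) = 22
8·t² − 44·t + 56 = 0  ⇒  m = 22² − 8·56 = 36
m = 36 > 0,  v_rel·d = 22 > 0  ⇒  inside

inside=yes margin=36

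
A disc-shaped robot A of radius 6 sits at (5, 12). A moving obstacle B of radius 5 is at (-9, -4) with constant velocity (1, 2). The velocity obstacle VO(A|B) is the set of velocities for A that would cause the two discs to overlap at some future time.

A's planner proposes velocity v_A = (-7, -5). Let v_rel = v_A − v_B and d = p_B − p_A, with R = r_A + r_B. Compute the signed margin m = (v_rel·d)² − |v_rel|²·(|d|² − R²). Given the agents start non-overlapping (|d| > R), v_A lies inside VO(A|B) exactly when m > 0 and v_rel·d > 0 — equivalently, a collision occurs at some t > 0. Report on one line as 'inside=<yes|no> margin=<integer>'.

d = (-14, -16),  |d|² = 452;  R = 6+5 = 11,  c = 452−11² = 331
v_rel = (-8, -7),  |v_rel|² = 113;  v_rel·d = (-8)·(-14) + (-7)·(-16) = 224
113·t² − 448·t + 331 = 0  ⇒  m = 224² − 113·331 = 12773
m = 12773 > 0,  v_rel·d = 224 > 0  ⇒  inside

inside=yes margin=12773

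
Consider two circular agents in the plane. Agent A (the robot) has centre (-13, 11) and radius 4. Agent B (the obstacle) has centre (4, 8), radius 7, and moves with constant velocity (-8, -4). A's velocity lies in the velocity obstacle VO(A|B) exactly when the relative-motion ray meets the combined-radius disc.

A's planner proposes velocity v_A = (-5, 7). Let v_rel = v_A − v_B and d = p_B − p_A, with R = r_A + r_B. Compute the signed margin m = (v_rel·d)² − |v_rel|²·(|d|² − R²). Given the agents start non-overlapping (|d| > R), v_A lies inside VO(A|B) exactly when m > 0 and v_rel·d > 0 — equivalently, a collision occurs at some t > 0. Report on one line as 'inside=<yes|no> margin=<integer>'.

d = (17, -3),  |d|² = 298;  R = 4+7 = 11,  c = 298−11² = 177
v_rel = (3, 11),  |v_rel|² = 130;  v_rel·d = (3)·(17) + (11)·(-3) = 18
130·t² − 36·t + 177 = 0  ⇒  m = 18² − 130·177 = -22686
m = -22686 < 0,  v_rel·d = 18 > 0  ⇒  outside

inside=no margin=-22686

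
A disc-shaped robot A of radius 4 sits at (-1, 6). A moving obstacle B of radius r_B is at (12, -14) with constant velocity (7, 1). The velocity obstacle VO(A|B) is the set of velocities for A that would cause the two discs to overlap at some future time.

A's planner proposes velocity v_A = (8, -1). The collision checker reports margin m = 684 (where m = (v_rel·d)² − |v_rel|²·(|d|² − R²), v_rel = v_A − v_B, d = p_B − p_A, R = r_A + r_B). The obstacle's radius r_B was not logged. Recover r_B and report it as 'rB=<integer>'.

m = 684
d = (13, -20);  v_rel = (1, -2),  |v_rel|² = 5
v_rel×d = (1)·(-20) − (-2)·(13) = 6
since m = R²·5 − 6²:  R² = (36 + 684) / 5 = 144
R = √144 = 12  ⇒  r_B = 12 − 4 = 8

rB=8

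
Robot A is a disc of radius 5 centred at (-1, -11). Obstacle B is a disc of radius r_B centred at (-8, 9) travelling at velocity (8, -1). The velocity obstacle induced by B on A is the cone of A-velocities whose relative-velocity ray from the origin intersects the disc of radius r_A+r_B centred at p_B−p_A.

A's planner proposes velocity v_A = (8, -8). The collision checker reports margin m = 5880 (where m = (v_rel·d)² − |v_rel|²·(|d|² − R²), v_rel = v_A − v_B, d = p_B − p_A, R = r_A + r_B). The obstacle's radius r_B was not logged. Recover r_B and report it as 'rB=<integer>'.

m = 5880
d = (-7, 20);  v_rel = (0, -7),  |v_rel|² = 49
v_rel×d = (0)·(20) − (-7)·(-7) = -49
since m = R²·49 − (-49)²:  R² = (2401 + 5880) / 49 = 169
R = √169 = 13  ⇒  r_B = 13 − 5 = 8

rB=8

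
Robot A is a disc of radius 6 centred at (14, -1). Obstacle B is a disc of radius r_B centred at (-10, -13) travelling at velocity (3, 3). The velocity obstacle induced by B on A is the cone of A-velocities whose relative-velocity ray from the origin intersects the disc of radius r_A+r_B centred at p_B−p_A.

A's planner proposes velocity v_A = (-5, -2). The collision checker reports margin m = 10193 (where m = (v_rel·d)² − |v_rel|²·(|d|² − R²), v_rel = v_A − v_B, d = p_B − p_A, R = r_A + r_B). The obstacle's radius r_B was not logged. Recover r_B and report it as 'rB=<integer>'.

m = 10193
d = (-24, -12);  v_rel = (-8, -5),  |v_rel|² = 89
v_rel×d = (-8)·(-12) − (-5)·(-24) = -24
since m = R²·89 − (-24)²:  R² = (576 + 10193) / 89 = 121
R = √121 = 11  ⇒  r_B = 11 − 6 = 5

rB=5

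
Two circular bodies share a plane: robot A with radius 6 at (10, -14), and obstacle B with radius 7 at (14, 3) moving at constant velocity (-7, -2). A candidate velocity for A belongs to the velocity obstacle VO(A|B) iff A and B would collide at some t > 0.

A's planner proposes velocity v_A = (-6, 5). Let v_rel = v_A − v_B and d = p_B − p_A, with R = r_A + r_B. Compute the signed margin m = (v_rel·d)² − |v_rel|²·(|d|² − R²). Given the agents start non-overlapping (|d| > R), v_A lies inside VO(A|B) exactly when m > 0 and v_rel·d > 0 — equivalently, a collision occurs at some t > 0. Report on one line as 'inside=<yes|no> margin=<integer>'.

d = (4, 17),  |d|² = 305;  R = 6+7 = 13,  c = 305−13² = 136
v_rel = (1, 7),  |v_rel|² = 50;  v_rel·d = (1)·(4) + (7)·(17) = 123
50·t² − 246·t + 136 = 0  ⇒  m = 123² − 50·136 = 8329
m = 8329 > 0,  v_rel·d = 123 > 0  ⇒  inside

inside=yes margin=8329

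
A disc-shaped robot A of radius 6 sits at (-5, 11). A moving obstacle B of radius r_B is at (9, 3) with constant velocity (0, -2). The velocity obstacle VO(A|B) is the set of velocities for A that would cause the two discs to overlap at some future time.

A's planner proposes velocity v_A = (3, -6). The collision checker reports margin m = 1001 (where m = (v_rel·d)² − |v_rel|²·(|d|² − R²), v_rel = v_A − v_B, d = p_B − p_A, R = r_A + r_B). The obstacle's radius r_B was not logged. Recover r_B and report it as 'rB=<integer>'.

m = 1001
d = (14, -8);  v_rel = (3, -4),  |v_rel|² = 25
v_rel×d = (3)·(-8) − (-4)·(14) = 32
since m = R²·25 − 32²:  R² = (1024 + 1001) / 25 = 81
R = √81 = 9  ⇒  r_B = 9 − 6 = 3

rB=3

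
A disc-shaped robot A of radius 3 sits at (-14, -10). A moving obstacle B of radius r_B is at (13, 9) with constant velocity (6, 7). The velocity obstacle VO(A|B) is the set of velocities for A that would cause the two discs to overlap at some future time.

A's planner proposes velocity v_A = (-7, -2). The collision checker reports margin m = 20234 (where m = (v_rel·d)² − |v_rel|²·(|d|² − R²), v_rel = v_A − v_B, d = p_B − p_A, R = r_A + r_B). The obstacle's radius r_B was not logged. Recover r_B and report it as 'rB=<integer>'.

m = 20234
d = (27, 19);  v_rel = (-13, -9),  |v_rel|² = 250
v_rel×d = (-13)·(19) − (-9)·(27) = -4
since m = R²·250 − (-4)²:  R² = (16 + 20234) / 250 = 81
R = √81 = 9  ⇒  r_B = 9 − 3 = 6

rB=6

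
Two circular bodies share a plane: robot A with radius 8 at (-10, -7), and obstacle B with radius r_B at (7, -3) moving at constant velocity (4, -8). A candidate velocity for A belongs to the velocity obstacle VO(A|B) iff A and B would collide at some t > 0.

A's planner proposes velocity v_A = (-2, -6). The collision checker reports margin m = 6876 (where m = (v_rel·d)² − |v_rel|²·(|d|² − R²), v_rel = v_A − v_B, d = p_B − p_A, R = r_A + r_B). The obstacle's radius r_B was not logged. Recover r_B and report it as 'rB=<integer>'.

m = 6876
d = (17, 4);  v_rel = (-6, 2),  |v_rel|² = 40
v_rel×d = (-6)·(4) − (2)·(17) = -58
since m = R²·40 − (-58)²:  R² = (3364 + 6876) / 40 = 256
R = √256 = 16  ⇒  r_B = 16 − 8 = 8

rB=8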